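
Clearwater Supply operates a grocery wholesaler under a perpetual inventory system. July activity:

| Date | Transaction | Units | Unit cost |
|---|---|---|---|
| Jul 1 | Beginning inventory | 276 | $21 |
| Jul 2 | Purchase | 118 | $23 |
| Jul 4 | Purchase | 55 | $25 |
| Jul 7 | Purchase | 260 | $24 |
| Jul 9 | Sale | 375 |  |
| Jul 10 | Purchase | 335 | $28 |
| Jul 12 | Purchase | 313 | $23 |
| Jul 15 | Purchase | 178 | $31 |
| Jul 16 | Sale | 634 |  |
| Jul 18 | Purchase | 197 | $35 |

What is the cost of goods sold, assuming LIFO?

COGS = $25,716

Jul 9, 375 sold [LIFO — newest first]: 260 @ $24 + 55 @ $25 + 60 @ $23 = $8,995
Jul 16, 634 sold [LIFO — newest first]: 178 @ $31 + 313 @ $23 + 143 @ $28 = $16,721
Total COGS = $8,995 + $16,721 = $25,716
Ending inventory: 276 @ $21 + 58 @ $23 + 192 @ $28 + 197 @ $35 = $19,401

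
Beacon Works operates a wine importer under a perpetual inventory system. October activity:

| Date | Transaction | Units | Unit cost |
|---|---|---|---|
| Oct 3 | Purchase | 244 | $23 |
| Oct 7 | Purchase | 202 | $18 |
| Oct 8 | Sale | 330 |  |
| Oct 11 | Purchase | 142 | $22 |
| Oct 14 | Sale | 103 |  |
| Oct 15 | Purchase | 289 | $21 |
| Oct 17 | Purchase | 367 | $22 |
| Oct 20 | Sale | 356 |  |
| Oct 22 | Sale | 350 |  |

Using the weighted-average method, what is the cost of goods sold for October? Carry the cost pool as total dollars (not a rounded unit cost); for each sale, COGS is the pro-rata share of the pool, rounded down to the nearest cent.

After Oct 3: 244 on hand, pool $5,612.00 (≈ $23.0000 each)
After Oct 7: 446 on hand, pool $9,248.00 (≈ $20.7354 each)
Oct 8, sell 330: 330/446 × $9,248.00 → $6,842.69
After Oct 11: 258 on hand, pool $5,529.31 (≈ $21.4314 each)
Oct 14, sell 103: 103/258 × $5,529.31 → $2,207.43
After Oct 15: 444 on hand, pool $9,390.88 (≈ $21.1506 each)
After Oct 17: 811 on hand, pool $17,464.88 (≈ $21.5350 each)
Oct 20, sell 356: 356/811 × $17,464.88 → $7,666.45
Oct 22, sell 350: 350/455 × $9,798.43 → $7,537.25
Total COGS = $6,842.69 + $2,207.43 + $7,666.45 + $7,537.25 = $24,253.82
Ending inventory (cost pool remaining) = $2,261.18

COGS = $24,253.82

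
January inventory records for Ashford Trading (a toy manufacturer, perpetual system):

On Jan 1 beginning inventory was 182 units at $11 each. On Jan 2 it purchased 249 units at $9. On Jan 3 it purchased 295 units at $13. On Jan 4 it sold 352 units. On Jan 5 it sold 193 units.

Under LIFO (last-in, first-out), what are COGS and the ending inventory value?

Jan 4, 352 sold [LIFO — newest first]: 295 @ $13 + 57 @ $9 = $4,348
Jan 5, 193 sold [LIFO — newest first]: 192 @ $9 + 1 @ $11 = $1,739
Total COGS = $4,348 + $1,739 = $6,087
Ending inventory: 181 @ $11 = $1,991

COGS = $6,087; ending inventory = $1,991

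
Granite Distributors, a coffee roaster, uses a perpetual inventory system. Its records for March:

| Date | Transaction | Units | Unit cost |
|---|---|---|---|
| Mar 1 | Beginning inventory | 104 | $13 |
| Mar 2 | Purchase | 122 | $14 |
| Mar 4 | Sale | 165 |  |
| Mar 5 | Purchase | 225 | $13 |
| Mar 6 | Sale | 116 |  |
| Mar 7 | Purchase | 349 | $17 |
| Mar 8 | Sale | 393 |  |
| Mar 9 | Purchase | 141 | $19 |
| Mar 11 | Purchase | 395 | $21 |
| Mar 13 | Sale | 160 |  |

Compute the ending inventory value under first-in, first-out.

Mar 4, 165 sold [FIFO — oldest first]: 104 @ $13 + 61 @ $14 = $2,206
Mar 6, 116 sold [FIFO — oldest first]: 61 @ $14 + 55 @ $13 = $1,569
Mar 8, 393 sold [FIFO — oldest first]: 170 @ $13 + 223 @ $17 = $6,001
Mar 13, 160 sold [FIFO — oldest first]: 126 @ $17 + 34 @ $19 = $2,788
Total COGS = $2,206 + $1,569 + $6,001 + $2,788 = $12,564
Ending inventory: 107 @ $19 + 395 @ $21 = $10,328

Ending inventory = $10,328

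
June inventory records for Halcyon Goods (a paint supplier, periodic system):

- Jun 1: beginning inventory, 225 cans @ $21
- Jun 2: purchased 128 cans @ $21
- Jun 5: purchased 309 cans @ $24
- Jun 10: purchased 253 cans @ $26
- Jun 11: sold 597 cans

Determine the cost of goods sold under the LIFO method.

Jun 11, 597 sold [LIFO — newest first]: 253 @ $26 + 309 @ $24 + 35 @ $21 = $14,729
Ending inventory: 225 @ $21 + 93 @ $21 = $6,678

COGS = $14,729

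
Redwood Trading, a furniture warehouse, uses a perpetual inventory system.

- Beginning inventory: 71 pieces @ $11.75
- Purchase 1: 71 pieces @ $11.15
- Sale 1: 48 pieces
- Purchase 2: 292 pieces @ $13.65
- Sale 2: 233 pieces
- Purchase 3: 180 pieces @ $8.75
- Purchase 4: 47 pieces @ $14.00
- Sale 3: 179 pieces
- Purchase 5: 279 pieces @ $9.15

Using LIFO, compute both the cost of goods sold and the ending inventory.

COGS = $5,528.65; ending inventory = $4,868.90

Sale 1 (48) [LIFO — newest first]: 48 @ $11.15 = $535.20
Sale 2 (233) [LIFO — newest first]: 233 @ $13.65 = $3,180.45
Sale 3 (179) [LIFO — newest first]: 47 @ $14.00 + 132 @ $8.75 = $1,813.00
Total COGS = $535.20 + $3,180.45 + $1,813.00 = $5,528.65
Ending inventory: 71 @ $11.75 + 23 @ $11.15 + 59 @ $13.65 + 48 @ $8.75 + 279 @ $9.15 = $4,868.90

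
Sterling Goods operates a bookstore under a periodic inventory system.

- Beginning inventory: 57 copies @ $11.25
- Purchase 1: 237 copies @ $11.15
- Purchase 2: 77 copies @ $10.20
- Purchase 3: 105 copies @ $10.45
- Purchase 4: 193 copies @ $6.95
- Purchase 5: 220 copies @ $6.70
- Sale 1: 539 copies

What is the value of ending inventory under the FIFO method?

Sale 1 (539) [FIFO — oldest first]: 57 @ $11.25 + 237 @ $11.15 + 77 @ $10.20 + 105 @ $10.45 + 63 @ $6.95 = $5,604.30
Ending inventory: 130 @ $6.95 + 220 @ $6.70 = $2,377.50

Ending inventory = $2,377.50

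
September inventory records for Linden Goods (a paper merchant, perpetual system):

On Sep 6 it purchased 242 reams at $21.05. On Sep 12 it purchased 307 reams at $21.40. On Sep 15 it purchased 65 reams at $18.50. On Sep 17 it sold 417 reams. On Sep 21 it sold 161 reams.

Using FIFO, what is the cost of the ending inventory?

Sep 17, 417 sold [FIFO — oldest first]: 242 @ $21.05 + 175 @ $21.40 = $8,839.10
Sep 21, 161 sold [FIFO — oldest first]: 132 @ $21.40 + 29 @ $18.50 = $3,361.30
Total COGS = $8,839.10 + $3,361.30 = $12,200.40
Ending inventory: 36 @ $18.50 = $666.00

Ending inventory = $666.00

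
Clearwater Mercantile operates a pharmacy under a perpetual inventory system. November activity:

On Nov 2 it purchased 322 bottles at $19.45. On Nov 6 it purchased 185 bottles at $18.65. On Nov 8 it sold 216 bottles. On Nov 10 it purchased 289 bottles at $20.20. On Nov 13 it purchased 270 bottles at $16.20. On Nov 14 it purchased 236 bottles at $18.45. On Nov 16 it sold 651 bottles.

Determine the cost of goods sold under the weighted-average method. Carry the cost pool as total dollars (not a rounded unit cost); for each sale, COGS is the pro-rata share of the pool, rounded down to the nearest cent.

COGS = $16,211.61

After Nov 2: 322 on hand, pool $6,262.90 (≈ $19.4500 each)
After Nov 6: 507 on hand, pool $9,713.15 (≈ $19.1581 each)
Nov 8, sell 216: 216/507 × $9,713.15 → $4,138.14
After Nov 10: 580 on hand, pool $11,412.81 (≈ $19.6773 each)
After Nov 13: 850 on hand, pool $15,786.81 (≈ $18.5727 each)
After Nov 14: 1086 on hand, pool $20,141.01 (≈ $18.5460 each)
Nov 16, sell 651: 651/1086 × $20,141.01 → $12,073.47
Total COGS = $4,138.14 + $12,073.47 = $16,211.61
Ending inventory (cost pool remaining) = $8,067.54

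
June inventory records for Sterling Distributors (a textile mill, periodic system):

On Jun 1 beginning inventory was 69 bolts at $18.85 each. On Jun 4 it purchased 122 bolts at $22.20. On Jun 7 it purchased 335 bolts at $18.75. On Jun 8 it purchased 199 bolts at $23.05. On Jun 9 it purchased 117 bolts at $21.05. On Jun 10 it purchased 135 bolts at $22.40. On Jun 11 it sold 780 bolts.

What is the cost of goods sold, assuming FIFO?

COGS = $16,035.00

Jun 11, 780 sold [FIFO — oldest first]: 69 @ $18.85 + 122 @ $22.20 + 335 @ $18.75 + 199 @ $23.05 + 55 @ $21.05 = $16,035.00
Ending inventory: 62 @ $21.05 + 135 @ $22.40 = $4,329.10
Check: goods available $20,364.10 = COGS $16,035.00 + ending $4,329.10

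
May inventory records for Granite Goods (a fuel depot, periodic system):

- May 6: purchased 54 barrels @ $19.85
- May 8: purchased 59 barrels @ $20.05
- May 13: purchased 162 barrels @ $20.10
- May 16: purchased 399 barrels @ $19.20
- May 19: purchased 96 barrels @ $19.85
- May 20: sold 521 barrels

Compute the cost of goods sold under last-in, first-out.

COGS = $10,089.00

May 20, 521 sold [LIFO — newest first]: 96 @ $19.85 + 399 @ $19.20 + 26 @ $20.10 = $10,089.00
Ending inventory: 54 @ $19.85 + 59 @ $20.05 + 136 @ $20.10 = $4,988.45
Check: goods available $15,077.45 = COGS $10,089.00 + ending $4,988.45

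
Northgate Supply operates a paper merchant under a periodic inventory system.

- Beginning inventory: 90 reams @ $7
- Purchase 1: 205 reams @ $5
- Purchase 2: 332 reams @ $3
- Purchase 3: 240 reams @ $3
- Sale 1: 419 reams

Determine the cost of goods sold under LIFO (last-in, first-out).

Sale 1 (419) [LIFO — newest first]: 240 @ $3 + 179 @ $3 = $1,257
Ending inventory: 90 @ $7 + 205 @ $5 + 153 @ $3 = $2,114

COGS = $1,257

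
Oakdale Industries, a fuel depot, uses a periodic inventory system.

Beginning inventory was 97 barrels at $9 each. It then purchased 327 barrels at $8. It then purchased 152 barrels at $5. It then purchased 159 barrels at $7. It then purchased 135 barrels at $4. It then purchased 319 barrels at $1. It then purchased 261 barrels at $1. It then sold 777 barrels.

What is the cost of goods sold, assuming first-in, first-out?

COGS = $5,530

Sale 1 (777) [FIFO — oldest first]: 97 @ $9 + 327 @ $8 + 152 @ $5 + 159 @ $7 + 42 @ $4 = $5,530
Ending inventory: 93 @ $4 + 319 @ $1 + 261 @ $1 = $952
Check: goods available $6,482 = COGS $5,530 + ending $952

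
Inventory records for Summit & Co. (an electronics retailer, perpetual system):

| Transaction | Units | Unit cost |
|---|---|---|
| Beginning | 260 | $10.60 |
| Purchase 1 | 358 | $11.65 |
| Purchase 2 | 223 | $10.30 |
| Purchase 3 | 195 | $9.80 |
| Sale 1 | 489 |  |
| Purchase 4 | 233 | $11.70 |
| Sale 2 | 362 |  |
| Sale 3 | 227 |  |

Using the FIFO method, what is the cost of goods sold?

Sale 1 (489) [FIFO — oldest first]: 260 @ $10.60 + 229 @ $11.65 = $5,423.85
Sale 2 (362) [FIFO — oldest first]: 129 @ $11.65 + 223 @ $10.30 + 10 @ $9.80 = $3,897.75
Sale 3 (227) [FIFO — oldest first]: 185 @ $9.80 + 42 @ $11.70 = $2,304.40
Total COGS = $5,423.85 + $3,897.75 + $2,304.40 = $11,626.00
Ending inventory: 191 @ $11.70 = $2,234.70

COGS = $11,626.00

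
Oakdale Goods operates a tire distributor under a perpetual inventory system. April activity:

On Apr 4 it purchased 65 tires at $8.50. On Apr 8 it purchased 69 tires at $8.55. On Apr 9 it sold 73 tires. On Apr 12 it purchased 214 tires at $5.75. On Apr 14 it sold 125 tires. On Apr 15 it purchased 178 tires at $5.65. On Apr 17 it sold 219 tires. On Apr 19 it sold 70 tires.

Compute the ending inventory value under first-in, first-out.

Ending inventory = $220.35

Apr 9, 73 sold [FIFO — oldest first]: 65 @ $8.50 + 8 @ $8.55 = $620.90
Apr 14, 125 sold [FIFO — oldest first]: 61 @ $8.55 + 64 @ $5.75 = $889.55
Apr 17, 219 sold [FIFO — oldest first]: 150 @ $5.75 + 69 @ $5.65 = $1,252.35
Apr 19, 70 sold [FIFO — oldest first]: 70 @ $5.65 = $395.50
Total COGS = $620.90 + $889.55 + $1,252.35 + $395.50 = $3,158.30
Ending inventory: 39 @ $5.65 = $220.35
Check: goods available $3,378.65 = COGS $3,158.30 + ending $220.35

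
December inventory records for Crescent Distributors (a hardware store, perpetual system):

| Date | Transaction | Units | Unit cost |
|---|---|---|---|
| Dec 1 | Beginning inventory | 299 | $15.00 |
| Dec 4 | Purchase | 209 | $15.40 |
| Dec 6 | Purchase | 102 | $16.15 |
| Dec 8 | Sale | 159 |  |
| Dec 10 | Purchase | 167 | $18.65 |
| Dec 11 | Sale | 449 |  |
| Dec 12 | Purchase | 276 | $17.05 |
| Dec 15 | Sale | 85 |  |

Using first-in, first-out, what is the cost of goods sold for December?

COGS = $10,898.85

Dec 8, 159 sold [FIFO — oldest first]: 159 @ $15.00 = $2,385.00
Dec 11, 449 sold [FIFO — oldest first]: 140 @ $15.00 + 209 @ $15.40 + 100 @ $16.15 = $6,933.60
Dec 15, 85 sold [FIFO — oldest first]: 2 @ $16.15 + 83 @ $18.65 = $1,580.25
Total COGS = $2,385.00 + $6,933.60 + $1,580.25 = $10,898.85
Ending inventory: 84 @ $18.65 + 276 @ $17.05 = $6,272.40
Check: goods available $17,171.25 = COGS $10,898.85 + ending $6,272.40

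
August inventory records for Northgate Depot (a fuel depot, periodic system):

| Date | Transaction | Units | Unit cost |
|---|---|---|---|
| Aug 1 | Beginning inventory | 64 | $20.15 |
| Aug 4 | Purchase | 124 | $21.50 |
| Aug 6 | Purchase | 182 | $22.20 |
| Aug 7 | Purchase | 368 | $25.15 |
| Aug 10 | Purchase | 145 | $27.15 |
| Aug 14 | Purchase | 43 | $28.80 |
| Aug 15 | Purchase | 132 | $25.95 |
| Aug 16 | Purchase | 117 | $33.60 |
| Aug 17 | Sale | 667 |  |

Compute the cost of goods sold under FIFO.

COGS = $15,465.55

Aug 17, 667 sold [FIFO — oldest first]: 64 @ $20.15 + 124 @ $21.50 + 182 @ $22.20 + 297 @ $25.15 = $15,465.55
Ending inventory: 71 @ $25.15 + 145 @ $27.15 + 43 @ $28.80 + 132 @ $25.95 + 117 @ $33.60 = $14,317.40
Check: goods available $29,782.95 = COGS $15,465.55 + ending $14,317.40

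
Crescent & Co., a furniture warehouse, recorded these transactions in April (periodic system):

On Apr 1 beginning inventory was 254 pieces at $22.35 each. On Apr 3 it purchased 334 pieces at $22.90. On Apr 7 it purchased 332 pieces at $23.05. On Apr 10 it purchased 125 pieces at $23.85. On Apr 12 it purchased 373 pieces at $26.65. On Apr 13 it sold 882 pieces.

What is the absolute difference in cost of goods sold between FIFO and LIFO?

$1,662.90

FIFO COGS: 254 @ $22.35 + 334 @ $22.90 + 294 @ $23.05 = $20,102.20
LIFO COGS: 373 @ $26.65 + 125 @ $23.85 + 332 @ $23.05 + 52 @ $22.90 = $21,765.10
Difference = |$20,102.20 − $21,765.10| = $1,662.90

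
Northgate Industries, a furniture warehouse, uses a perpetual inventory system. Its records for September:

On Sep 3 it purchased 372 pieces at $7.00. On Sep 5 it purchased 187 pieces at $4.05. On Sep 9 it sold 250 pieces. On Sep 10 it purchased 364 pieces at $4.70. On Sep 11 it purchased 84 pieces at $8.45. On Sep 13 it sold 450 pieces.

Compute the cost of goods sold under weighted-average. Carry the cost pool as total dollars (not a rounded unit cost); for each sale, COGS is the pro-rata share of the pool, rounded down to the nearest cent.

After Sep 3: 372 on hand, pool $2,604.00 (≈ $7.0000 each)
After Sep 5: 559 on hand, pool $3,361.35 (≈ $6.0131 each)
Sep 9, sell 250: 250/559 × $3,361.35 → $1,503.28
After Sep 10: 673 on hand, pool $3,568.87 (≈ $5.3029 each)
After Sep 11: 757 on hand, pool $4,278.67 (≈ $5.6521 each)
Sep 13, sell 450: 450/757 × $4,278.67 → $2,543.46
Total COGS = $1,503.28 + $2,543.46 = $4,046.74
Ending inventory (cost pool remaining) = $1,735.21
Check: goods available $5,781.95 = COGS $4,046.74 + ending $1,735.21

COGS = $4,046.74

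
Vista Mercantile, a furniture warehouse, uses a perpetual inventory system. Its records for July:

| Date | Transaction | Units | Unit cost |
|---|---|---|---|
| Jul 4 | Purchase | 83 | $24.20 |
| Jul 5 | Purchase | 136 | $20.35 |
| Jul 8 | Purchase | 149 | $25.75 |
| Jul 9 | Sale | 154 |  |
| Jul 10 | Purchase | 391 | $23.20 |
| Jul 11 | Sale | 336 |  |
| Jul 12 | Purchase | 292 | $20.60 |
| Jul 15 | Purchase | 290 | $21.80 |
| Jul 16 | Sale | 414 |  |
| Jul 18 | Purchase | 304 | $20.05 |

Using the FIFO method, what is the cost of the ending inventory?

Jul 9, 154 sold [FIFO — oldest first]: 83 @ $24.20 + 71 @ $20.35 = $3,453.45
Jul 11, 336 sold [FIFO — oldest first]: 65 @ $20.35 + 149 @ $25.75 + 122 @ $23.20 = $7,989.90
Jul 16, 414 sold [FIFO — oldest first]: 269 @ $23.20 + 145 @ $20.60 = $9,227.80
Total COGS = $3,453.45 + $7,989.90 + $9,227.80 = $20,671.15
Ending inventory: 147 @ $20.60 + 290 @ $21.80 + 304 @ $20.05 = $15,445.40

Ending inventory = $15,445.40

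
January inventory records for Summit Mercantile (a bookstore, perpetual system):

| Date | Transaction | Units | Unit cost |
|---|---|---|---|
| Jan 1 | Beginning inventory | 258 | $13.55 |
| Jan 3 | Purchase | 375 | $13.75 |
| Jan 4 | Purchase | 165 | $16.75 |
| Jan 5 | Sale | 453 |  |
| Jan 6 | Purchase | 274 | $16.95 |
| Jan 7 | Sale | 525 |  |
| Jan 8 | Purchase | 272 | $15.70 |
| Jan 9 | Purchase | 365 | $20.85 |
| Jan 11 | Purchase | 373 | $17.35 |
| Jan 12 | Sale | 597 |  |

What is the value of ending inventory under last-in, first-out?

Ending inventory = $8,483.95

Jan 5, 453 sold [LIFO — newest first]: 165 @ $16.75 + 288 @ $13.75 = $6,723.75
Jan 7, 525 sold [LIFO — newest first]: 274 @ $16.95 + 87 @ $13.75 + 164 @ $13.55 = $8,062.75
Jan 12, 597 sold [LIFO — newest first]: 373 @ $17.35 + 224 @ $20.85 = $11,141.95
Total COGS = $6,723.75 + $8,062.75 + $11,141.95 = $25,928.45
Ending inventory: 94 @ $13.55 + 272 @ $15.70 + 141 @ $20.85 = $8,483.95
Check: goods available $34,412.40 = COGS $25,928.45 + ending $8,483.95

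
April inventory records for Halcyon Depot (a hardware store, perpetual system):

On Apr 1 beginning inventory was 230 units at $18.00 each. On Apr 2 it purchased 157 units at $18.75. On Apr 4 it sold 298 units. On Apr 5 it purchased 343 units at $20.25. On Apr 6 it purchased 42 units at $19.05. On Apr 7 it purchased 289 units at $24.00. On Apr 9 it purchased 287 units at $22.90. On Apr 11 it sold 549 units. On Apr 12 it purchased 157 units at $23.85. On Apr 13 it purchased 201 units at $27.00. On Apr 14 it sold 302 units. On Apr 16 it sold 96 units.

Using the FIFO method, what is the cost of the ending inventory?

Ending inventory = $11,530.15

Apr 4, 298 sold [FIFO — oldest first]: 230 @ $18.00 + 68 @ $18.75 = $5,415.00
Apr 11, 549 sold [FIFO — oldest first]: 89 @ $18.75 + 343 @ $20.25 + 42 @ $19.05 + 75 @ $24.00 = $11,214.60
Apr 14, 302 sold [FIFO — oldest first]: 214 @ $24.00 + 88 @ $22.90 = $7,151.20
Apr 16, 96 sold [FIFO — oldest first]: 96 @ $22.90 = $2,198.40
Total COGS = $5,415.00 + $11,214.60 + $7,151.20 + $2,198.40 = $25,979.20
Ending inventory: 103 @ $22.90 + 157 @ $23.85 + 201 @ $27.00 = $11,530.15
Check: goods available $37,509.35 = COGS $25,979.20 + ending $11,530.15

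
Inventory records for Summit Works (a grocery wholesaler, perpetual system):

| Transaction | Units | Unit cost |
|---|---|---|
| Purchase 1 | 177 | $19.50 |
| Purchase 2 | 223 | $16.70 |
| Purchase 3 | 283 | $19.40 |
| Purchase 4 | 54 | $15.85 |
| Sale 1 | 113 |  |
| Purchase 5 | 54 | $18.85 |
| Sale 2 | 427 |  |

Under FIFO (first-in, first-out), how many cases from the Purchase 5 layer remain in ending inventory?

Sale 1 (113) [FIFO — oldest first]: 113 @ $19.50 = $2,203.50
Sale 2 (427) [FIFO — oldest first]: 64 @ $19.50 + 223 @ $16.70 + 140 @ $19.40 = $7,688.10
Total COGS = $2,203.50 + $7,688.10 = $9,891.60
Ending inventory: 143 @ $19.40 + 54 @ $15.85 + 54 @ $18.85 = $4,648.00

54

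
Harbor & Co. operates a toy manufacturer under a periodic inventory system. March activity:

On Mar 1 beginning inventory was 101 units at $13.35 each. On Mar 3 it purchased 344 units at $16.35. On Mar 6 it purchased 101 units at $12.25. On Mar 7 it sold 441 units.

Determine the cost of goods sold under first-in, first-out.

COGS = $6,907.35

Mar 7, 441 sold [FIFO — oldest first]: 101 @ $13.35 + 340 @ $16.35 = $6,907.35
Ending inventory: 4 @ $16.35 + 101 @ $12.25 = $1,302.65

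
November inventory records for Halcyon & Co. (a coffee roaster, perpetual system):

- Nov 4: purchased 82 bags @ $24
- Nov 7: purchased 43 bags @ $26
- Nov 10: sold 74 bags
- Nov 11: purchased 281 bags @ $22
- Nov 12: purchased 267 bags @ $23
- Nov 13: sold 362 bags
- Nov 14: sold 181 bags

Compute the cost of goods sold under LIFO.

COGS = $14,075

Nov 10, 74 sold [LIFO — newest first]: 43 @ $26 + 31 @ $24 = $1,862
Nov 13, 362 sold [LIFO — newest first]: 267 @ $23 + 95 @ $22 = $8,231
Nov 14, 181 sold [LIFO — newest first]: 181 @ $22 = $3,982
Total COGS = $1,862 + $8,231 + $3,982 = $14,075
Ending inventory: 51 @ $24 + 5 @ $22 = $1,334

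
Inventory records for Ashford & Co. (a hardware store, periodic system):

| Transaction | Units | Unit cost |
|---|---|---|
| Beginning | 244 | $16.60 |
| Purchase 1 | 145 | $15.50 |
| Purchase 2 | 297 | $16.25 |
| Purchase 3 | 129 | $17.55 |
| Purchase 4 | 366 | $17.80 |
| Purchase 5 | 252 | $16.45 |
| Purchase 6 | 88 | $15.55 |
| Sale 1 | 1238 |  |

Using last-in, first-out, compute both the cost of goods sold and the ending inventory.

Sale 1 (1238) [LIFO — newest first]: 88 @ $15.55 + 252 @ $16.45 + 366 @ $17.80 + 129 @ $17.55 + 297 @ $16.25 + 106 @ $15.50 = $20,761.80
Ending inventory: 244 @ $16.60 + 39 @ $15.50 = $4,654.90
Check: goods available $25,416.70 = COGS $20,761.80 + ending $4,654.90

COGS = $20,761.80; ending inventory = $4,654.90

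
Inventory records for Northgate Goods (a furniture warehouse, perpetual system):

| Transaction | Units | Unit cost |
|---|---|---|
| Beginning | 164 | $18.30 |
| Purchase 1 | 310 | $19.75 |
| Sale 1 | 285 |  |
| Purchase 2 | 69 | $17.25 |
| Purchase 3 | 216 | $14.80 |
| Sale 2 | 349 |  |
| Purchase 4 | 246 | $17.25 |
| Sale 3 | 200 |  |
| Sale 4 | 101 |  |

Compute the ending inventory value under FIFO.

Ending inventory = $1,207.50

Sale 1 (285) [FIFO — oldest first]: 164 @ $18.30 + 121 @ $19.75 = $5,390.95
Sale 2 (349) [FIFO — oldest first]: 189 @ $19.75 + 69 @ $17.25 + 91 @ $14.80 = $6,269.80
Sale 3 (200) [FIFO — oldest first]: 125 @ $14.80 + 75 @ $17.25 = $3,143.75
Sale 4 (101) [FIFO — oldest first]: 101 @ $17.25 = $1,742.25
Total COGS = $5,390.95 + $6,269.80 + $3,143.75 + $1,742.25 = $16,546.75
Ending inventory: 70 @ $17.25 = $1,207.50
Check: goods available $17,754.25 = COGS $16,546.75 + ending $1,207.50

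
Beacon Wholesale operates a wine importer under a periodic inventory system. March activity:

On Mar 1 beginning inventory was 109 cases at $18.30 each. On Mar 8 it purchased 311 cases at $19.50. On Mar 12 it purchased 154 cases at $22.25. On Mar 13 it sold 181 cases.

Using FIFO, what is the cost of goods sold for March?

COGS = $3,398.70

Mar 13, 181 sold [FIFO — oldest first]: 109 @ $18.30 + 72 @ $19.50 = $3,398.70
Ending inventory: 239 @ $19.50 + 154 @ $22.25 = $8,087.00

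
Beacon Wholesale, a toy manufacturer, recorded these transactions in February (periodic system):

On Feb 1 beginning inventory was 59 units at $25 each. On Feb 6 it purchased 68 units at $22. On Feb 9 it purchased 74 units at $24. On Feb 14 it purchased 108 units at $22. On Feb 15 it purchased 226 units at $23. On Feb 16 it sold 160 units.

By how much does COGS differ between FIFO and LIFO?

$83

FIFO COGS: 59 @ $25 + 68 @ $22 + 33 @ $24 = $3,763
LIFO COGS: 160 @ $23 = $3,680
Difference = |$3,763 − $3,680| = $83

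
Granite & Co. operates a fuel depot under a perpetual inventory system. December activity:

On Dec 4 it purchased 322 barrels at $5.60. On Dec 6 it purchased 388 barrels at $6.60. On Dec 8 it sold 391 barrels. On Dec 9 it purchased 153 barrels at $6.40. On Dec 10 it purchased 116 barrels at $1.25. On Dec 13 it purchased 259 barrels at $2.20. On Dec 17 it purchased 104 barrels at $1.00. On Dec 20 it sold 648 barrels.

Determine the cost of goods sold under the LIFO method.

COGS = $4,465.20

Dec 8, 391 sold [LIFO — newest first]: 388 @ $6.60 + 3 @ $5.60 = $2,577.60
Dec 20, 648 sold [LIFO — newest first]: 104 @ $1.00 + 259 @ $2.20 + 116 @ $1.25 + 153 @ $6.40 + 16 @ $5.60 = $1,887.60
Total COGS = $2,577.60 + $1,887.60 = $4,465.20
Ending inventory: 303 @ $5.60 = $1,696.80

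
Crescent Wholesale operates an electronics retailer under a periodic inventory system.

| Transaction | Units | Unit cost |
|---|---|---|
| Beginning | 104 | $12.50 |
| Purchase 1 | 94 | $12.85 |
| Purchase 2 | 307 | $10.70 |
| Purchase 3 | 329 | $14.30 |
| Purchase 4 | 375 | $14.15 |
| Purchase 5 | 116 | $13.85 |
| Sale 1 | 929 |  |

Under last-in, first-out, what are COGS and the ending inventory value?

Sale 1 (929) [LIFO — newest first]: 116 @ $13.85 + 375 @ $14.15 + 329 @ $14.30 + 109 @ $10.70 = $12,783.85
Ending inventory: 104 @ $12.50 + 94 @ $12.85 + 198 @ $10.70 = $4,626.50

COGS = $12,783.85; ending inventory = $4,626.50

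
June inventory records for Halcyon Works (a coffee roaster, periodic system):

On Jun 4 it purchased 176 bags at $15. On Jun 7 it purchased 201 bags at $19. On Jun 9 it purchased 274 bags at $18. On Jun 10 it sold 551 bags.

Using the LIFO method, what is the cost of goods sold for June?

COGS = $9,891

Jun 10, 551 sold [LIFO — newest first]: 274 @ $18 + 201 @ $19 + 76 @ $15 = $9,891
Ending inventory: 100 @ $15 = $1,500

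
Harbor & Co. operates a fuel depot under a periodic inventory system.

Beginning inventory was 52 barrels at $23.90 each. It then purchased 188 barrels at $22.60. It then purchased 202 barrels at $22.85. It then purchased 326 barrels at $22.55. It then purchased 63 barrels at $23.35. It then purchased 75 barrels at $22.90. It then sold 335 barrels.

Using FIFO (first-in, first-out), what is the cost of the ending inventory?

Ending inventory = $12,984.80

Sale 1 (335) [FIFO — oldest first]: 52 @ $23.90 + 188 @ $22.60 + 95 @ $22.85 = $7,662.35
Ending inventory: 107 @ $22.85 + 326 @ $22.55 + 63 @ $23.35 + 75 @ $22.90 = $12,984.80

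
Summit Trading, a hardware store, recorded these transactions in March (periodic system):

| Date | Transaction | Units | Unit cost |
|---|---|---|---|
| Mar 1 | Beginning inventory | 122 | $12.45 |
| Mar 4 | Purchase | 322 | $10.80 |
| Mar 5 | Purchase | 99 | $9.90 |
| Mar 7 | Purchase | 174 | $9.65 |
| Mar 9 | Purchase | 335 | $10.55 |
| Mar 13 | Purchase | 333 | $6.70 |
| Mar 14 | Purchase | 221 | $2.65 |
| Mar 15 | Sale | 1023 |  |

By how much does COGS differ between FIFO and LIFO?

FIFO COGS: 122 @ $12.45 + 322 @ $10.80 + 99 @ $9.90 + 174 @ $9.65 + 306 @ $10.55 = $10,884.00
LIFO COGS: 221 @ $2.65 + 333 @ $6.70 + 335 @ $10.55 + 134 @ $9.65 = $7,644.10
Difference = |$10,884.00 − $7,644.10| = $3,239.90

$3,239.90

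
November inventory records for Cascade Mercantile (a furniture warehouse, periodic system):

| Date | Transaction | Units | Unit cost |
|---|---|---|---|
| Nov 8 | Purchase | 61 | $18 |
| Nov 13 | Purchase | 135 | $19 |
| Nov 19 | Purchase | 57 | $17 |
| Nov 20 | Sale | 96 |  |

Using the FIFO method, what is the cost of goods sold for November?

Nov 20, 96 sold [FIFO — oldest first]: 61 @ $18 + 35 @ $19 = $1,763
Ending inventory: 100 @ $19 + 57 @ $17 = $2,869

COGS = $1,763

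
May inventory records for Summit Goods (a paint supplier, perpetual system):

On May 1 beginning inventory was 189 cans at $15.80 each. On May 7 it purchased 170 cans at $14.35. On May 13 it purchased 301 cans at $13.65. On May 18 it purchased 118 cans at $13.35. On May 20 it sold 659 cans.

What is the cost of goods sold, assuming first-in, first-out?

May 20, 659 sold [FIFO — oldest first]: 189 @ $15.80 + 170 @ $14.35 + 300 @ $13.65 = $9,520.70
Ending inventory: 1 @ $13.65 + 118 @ $13.35 = $1,588.95

COGS = $9,520.70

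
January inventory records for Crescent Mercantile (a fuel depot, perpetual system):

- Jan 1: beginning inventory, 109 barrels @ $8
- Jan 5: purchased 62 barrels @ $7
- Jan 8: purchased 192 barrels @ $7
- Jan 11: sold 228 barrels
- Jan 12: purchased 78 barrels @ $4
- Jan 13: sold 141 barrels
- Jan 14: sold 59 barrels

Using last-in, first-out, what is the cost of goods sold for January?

Jan 11, 228 sold [LIFO — newest first]: 192 @ $7 + 36 @ $7 = $1,596
Jan 13, 141 sold [LIFO — newest first]: 78 @ $4 + 26 @ $7 + 37 @ $8 = $790
Jan 14, 59 sold [LIFO — newest first]: 59 @ $8 = $472
Total COGS = $1,596 + $790 + $472 = $2,858
Ending inventory: 13 @ $8 = $104
Check: goods available $2,962 = COGS $2,858 + ending $104

COGS = $2,858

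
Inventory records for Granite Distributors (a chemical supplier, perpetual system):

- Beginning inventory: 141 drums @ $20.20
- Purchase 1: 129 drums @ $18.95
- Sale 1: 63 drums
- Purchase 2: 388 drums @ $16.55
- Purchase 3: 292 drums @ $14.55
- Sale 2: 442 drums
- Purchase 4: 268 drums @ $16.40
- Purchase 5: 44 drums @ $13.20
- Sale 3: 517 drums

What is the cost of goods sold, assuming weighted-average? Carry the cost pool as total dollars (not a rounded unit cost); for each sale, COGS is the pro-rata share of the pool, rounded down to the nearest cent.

COGS = $17,018.60

After Beginning: 141 on hand, pool $2,848.20 (≈ $20.2000 each)
After Purchase 1: 270 on hand, pool $5,292.75 (≈ $19.6028 each)
Sale 1, sell 63: 63/270 × $5,292.75 → $1,234.97
After Purchase 2: 595 on hand, pool $10,479.18 (≈ $17.6121 each)
After Purchase 3: 887 on hand, pool $14,727.78 (≈ $16.6040 each)
Sale 2, sell 442: 442/887 × $14,727.78 → $7,338.98
After Purchase 4: 713 on hand, pool $11,784.00 (≈ $16.5273 each)
After Purchase 5: 757 on hand, pool $12,364.80 (≈ $16.3339 each)
Sale 3, sell 517: 517/757 × $12,364.80 → $8,444.65
Total COGS = $1,234.97 + $7,338.98 + $8,444.65 = $17,018.60
Ending inventory (cost pool remaining) = $3,920.15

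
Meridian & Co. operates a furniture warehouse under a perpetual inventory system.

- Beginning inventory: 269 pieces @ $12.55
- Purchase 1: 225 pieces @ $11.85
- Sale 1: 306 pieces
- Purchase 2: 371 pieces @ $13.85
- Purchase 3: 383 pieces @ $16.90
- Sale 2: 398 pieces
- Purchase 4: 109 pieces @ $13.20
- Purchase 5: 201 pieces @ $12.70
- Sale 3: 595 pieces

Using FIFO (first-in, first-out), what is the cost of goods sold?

Sale 1 (306) [FIFO — oldest first]: 269 @ $12.55 + 37 @ $11.85 = $3,814.40
Sale 2 (398) [FIFO — oldest first]: 188 @ $11.85 + 210 @ $13.85 = $5,136.30
Sale 3 (595) [FIFO — oldest first]: 161 @ $13.85 + 383 @ $16.90 + 51 @ $13.20 = $9,375.75
Total COGS = $3,814.40 + $5,136.30 + $9,375.75 = $18,326.45
Ending inventory: 58 @ $13.20 + 201 @ $12.70 = $3,318.30
Check: goods available $21,644.75 = COGS $18,326.45 + ending $3,318.30

COGS = $18,326.45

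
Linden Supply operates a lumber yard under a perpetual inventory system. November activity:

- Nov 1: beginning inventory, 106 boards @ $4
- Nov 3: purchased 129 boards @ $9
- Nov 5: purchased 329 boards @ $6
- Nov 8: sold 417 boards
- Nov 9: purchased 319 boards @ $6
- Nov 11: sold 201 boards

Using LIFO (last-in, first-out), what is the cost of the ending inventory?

Ending inventory = $1,501

Nov 8, 417 sold [LIFO — newest first]: 329 @ $6 + 88 @ $9 = $2,766
Nov 11, 201 sold [LIFO — newest first]: 201 @ $6 = $1,206
Total COGS = $2,766 + $1,206 = $3,972
Ending inventory: 106 @ $4 + 41 @ $9 + 118 @ $6 = $1,501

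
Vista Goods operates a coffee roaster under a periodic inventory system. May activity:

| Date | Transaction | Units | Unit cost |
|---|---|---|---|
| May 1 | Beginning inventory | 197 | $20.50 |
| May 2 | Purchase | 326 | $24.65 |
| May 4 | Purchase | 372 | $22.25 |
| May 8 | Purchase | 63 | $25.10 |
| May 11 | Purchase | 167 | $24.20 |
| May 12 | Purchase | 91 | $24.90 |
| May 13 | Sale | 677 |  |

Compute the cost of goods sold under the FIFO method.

May 13, 677 sold [FIFO — oldest first]: 197 @ $20.50 + 326 @ $24.65 + 154 @ $22.25 = $15,500.90
Ending inventory: 218 @ $22.25 + 63 @ $25.10 + 167 @ $24.20 + 91 @ $24.90 = $12,739.10

COGS = $15,500.90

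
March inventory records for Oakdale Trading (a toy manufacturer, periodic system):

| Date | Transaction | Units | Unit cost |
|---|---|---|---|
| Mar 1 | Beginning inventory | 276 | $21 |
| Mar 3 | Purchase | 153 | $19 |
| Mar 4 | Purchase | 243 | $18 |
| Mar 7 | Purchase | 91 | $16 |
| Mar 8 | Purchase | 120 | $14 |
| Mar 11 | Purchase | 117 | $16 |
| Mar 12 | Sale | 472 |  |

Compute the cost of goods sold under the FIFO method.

Mar 12, 472 sold [FIFO — oldest first]: 276 @ $21 + 153 @ $19 + 43 @ $18 = $9,477
Ending inventory: 200 @ $18 + 91 @ $16 + 120 @ $14 + 117 @ $16 = $8,608
Check: goods available $18,085 = COGS $9,477 + ending $8,608

COGS = $9,477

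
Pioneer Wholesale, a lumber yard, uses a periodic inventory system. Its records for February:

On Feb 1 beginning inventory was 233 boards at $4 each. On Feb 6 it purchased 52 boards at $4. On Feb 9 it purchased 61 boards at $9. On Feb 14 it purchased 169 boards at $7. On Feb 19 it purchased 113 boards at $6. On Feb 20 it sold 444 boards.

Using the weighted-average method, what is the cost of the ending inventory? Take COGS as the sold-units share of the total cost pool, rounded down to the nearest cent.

Feb 20, sell 444: 444/628 × $3,550.00 → $2,509.87
Ending inventory (cost pool remaining) = $1,040.13

Ending inventory = $1,040.13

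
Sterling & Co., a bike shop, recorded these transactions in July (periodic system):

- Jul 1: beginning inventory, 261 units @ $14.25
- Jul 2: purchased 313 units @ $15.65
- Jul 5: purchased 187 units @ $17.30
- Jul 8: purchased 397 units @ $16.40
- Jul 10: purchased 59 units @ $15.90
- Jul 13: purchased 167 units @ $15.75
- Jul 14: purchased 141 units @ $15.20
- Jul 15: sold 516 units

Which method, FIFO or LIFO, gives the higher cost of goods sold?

LIFO

FIFO COGS: 261 @ $14.25 + 255 @ $15.65 = $7,710.00
LIFO COGS: 141 @ $15.20 + 167 @ $15.75 + 59 @ $15.90 + 149 @ $16.40 = $8,155.15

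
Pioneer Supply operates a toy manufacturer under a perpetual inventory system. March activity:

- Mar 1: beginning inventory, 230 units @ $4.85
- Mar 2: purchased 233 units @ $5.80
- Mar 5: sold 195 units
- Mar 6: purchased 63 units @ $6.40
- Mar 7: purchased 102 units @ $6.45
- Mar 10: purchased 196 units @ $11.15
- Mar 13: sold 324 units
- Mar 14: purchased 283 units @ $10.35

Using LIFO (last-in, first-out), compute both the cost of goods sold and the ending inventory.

Mar 5, 195 sold [LIFO — newest first]: 195 @ $5.80 = $1,131.00
Mar 13, 324 sold [LIFO — newest first]: 196 @ $11.15 + 102 @ $6.45 + 26 @ $6.40 = $3,009.70
Total COGS = $1,131.00 + $3,009.70 = $4,140.70
Ending inventory: 230 @ $4.85 + 38 @ $5.80 + 37 @ $6.40 + 283 @ $10.35 = $4,501.75
Check: goods available $8,642.45 = COGS $4,140.70 + ending $4,501.75

COGS = $4,140.70; ending inventory = $4,501.75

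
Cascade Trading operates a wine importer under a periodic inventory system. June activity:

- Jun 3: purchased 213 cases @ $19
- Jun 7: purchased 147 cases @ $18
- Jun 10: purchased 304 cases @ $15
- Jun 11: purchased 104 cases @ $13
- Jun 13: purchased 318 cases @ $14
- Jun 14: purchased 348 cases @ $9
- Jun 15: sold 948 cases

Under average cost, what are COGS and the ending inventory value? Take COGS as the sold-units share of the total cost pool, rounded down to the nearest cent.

Jun 15, sell 948: 948/1434 × $20,189.00 → $13,346.70
Ending inventory (cost pool remaining) = $6,842.30

COGS = $13,346.70; ending inventory = $6,842.30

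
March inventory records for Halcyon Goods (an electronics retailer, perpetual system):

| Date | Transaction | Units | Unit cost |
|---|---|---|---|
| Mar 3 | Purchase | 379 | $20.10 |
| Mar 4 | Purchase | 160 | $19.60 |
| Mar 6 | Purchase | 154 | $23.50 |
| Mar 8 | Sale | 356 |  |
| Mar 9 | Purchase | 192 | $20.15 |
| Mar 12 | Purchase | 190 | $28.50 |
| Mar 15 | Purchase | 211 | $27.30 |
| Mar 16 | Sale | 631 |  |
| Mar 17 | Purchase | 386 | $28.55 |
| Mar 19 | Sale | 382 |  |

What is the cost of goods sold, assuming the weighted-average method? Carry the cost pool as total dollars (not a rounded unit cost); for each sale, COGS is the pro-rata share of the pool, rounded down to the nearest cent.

COGS = $32,429.16

After Mar 3: 379 on hand, pool $7,617.90 (≈ $20.1000 each)
After Mar 4: 539 on hand, pool $10,753.90 (≈ $19.9516 each)
After Mar 6: 693 on hand, pool $14,372.90 (≈ $20.7401 each)
Mar 8, sell 356: 356/693 × $14,372.90 → $7,383.48
After Mar 9: 529 on hand, pool $10,858.22 (≈ $20.5259 each)
After Mar 12: 719 on hand, pool $16,273.22 (≈ $22.6331 each)
After Mar 15: 930 on hand, pool $22,033.52 (≈ $23.6920 each)
Mar 16, sell 631: 631/930 × $22,033.52 → $14,949.62
After Mar 17: 685 on hand, pool $18,104.20 (≈ $26.4295 each)
Mar 19, sell 382: 382/685 × $18,104.20 → $10,096.06
Total COGS = $7,383.48 + $14,949.62 + $10,096.06 = $32,429.16
Ending inventory (cost pool remaining) = $8,008.14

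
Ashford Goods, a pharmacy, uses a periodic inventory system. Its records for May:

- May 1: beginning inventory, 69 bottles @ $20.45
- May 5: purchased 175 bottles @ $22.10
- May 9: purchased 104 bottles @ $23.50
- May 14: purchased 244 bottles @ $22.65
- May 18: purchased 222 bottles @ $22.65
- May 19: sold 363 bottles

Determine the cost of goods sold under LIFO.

COGS = $8,221.95

May 19, 363 sold [LIFO — newest first]: 222 @ $22.65 + 141 @ $22.65 = $8,221.95
Ending inventory: 69 @ $20.45 + 175 @ $22.10 + 104 @ $23.50 + 103 @ $22.65 = $10,055.50
Check: goods available $18,277.45 = COGS $8,221.95 + ending $10,055.50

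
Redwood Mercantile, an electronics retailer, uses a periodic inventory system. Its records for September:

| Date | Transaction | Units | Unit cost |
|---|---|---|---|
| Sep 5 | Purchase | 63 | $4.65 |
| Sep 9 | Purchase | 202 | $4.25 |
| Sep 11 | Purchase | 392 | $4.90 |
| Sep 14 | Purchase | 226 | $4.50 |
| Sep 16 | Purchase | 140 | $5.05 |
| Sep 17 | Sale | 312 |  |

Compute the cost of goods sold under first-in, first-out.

Sep 17, 312 sold [FIFO — oldest first]: 63 @ $4.65 + 202 @ $4.25 + 47 @ $4.90 = $1,381.75
Ending inventory: 345 @ $4.90 + 226 @ $4.50 + 140 @ $5.05 = $3,414.50

COGS = $1,381.75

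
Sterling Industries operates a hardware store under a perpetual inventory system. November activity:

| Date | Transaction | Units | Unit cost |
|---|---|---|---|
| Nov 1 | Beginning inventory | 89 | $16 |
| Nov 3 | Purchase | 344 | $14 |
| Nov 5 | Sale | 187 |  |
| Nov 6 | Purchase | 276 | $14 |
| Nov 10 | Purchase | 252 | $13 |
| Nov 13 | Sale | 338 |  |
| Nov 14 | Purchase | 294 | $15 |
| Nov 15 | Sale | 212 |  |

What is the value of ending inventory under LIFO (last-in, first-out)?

Nov 5, 187 sold [LIFO — newest first]: 187 @ $14 = $2,618
Nov 13, 338 sold [LIFO — newest first]: 252 @ $13 + 86 @ $14 = $4,480
Nov 15, 212 sold [LIFO — newest first]: 212 @ $15 = $3,180
Total COGS = $2,618 + $4,480 + $3,180 = $10,278
Ending inventory: 89 @ $16 + 157 @ $14 + 190 @ $14 + 82 @ $15 = $7,512

Ending inventory = $7,512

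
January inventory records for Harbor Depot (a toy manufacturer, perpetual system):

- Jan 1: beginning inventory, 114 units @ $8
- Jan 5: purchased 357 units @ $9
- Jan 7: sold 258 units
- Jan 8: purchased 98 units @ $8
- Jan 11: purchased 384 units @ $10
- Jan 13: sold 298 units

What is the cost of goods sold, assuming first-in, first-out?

COGS = $4,805

Jan 7, 258 sold [FIFO — oldest first]: 114 @ $8 + 144 @ $9 = $2,208
Jan 13, 298 sold [FIFO — oldest first]: 213 @ $9 + 85 @ $8 = $2,597
Total COGS = $2,208 + $2,597 = $4,805
Ending inventory: 13 @ $8 + 384 @ $10 = $3,944
Check: goods available $8,749 = COGS $4,805 + ending $3,944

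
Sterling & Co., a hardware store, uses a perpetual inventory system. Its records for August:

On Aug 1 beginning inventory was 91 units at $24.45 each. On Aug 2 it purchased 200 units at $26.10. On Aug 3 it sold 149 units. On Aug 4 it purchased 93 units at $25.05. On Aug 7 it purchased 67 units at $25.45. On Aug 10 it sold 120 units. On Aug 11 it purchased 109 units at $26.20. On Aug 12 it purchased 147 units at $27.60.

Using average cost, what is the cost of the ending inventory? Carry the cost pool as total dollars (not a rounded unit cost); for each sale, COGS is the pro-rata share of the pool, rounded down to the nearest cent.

Ending inventory = $11,533.96

After Aug 1: 91 on hand, pool $2,224.95 (≈ $24.4500 each)
After Aug 2: 291 on hand, pool $7,444.95 (≈ $25.5840 each)
Aug 3, sell 149: 149/291 × $7,444.95 → $3,812.01
After Aug 4: 235 on hand, pool $5,962.59 (≈ $25.3727 each)
After Aug 7: 302 on hand, pool $7,667.74 (≈ $25.3899 each)
Aug 10, sell 120: 120/302 × $7,667.74 → $3,046.78
After Aug 11: 291 on hand, pool $7,476.76 (≈ $25.6933 each)
After Aug 12: 438 on hand, pool $11,533.96 (≈ $26.3332 each)
Total COGS = $3,812.01 + $3,046.78 = $6,858.79
Ending inventory (cost pool remaining) = $11,533.96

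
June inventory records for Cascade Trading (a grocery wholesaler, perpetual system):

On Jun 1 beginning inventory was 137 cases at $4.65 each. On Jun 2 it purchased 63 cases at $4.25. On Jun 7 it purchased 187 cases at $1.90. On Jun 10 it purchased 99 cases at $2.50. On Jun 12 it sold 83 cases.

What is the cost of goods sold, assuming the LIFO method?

Jun 12, 83 sold [LIFO — newest first]: 83 @ $2.50 = $207.50
Ending inventory: 137 @ $4.65 + 63 @ $4.25 + 187 @ $1.90 + 16 @ $2.50 = $1,300.10

COGS = $207.50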